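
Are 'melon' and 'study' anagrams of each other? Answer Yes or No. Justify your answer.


Sorted letters of 'melon': 'elmno'
Sorted letters of 'study': 'dstuy'
They do not match.

No


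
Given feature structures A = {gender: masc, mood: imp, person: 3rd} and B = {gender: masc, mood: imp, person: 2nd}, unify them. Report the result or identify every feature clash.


Compare features:
gender: A=masc vs B=masc -> unified: masc
mood: A=imp vs B=imp -> unified: imp
person: A=3rd vs B=2nd -> CLASH
Clash detected on feature 'person' (3rd vs 2nd); unification fails.

CLASH on 'person' (3rd vs 2nd)


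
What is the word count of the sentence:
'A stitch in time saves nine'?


Split into words: A | stitch | in | time | saves | nine = 6 words.

6


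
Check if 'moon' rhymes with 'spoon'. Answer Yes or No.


Rime (stressed vowel + following sounds) of 'moon': -oon = /uːn/
Rime of 'spoon': -oon = /uːn/
/uːn/ and /uːn/ are the same ending sound, so the words rhyme.

Yes


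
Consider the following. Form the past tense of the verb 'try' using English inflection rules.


Apply rule: Change -y to -ied. 'try' becomes 'tried'.

tried


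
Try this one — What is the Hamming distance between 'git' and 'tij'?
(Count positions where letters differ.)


Alignment:
Position 1: 'g' vs 't' = DIFFER
Position 2: 'i' vs 'i' = match
Position 3: 't' vs 'j' = DIFFER
Total differences: 2

2


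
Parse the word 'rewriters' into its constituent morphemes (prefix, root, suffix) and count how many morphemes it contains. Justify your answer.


Step 1: Identify prefix: 're' (meaning: again)
Step 2: Identify root: 'write'
Step 3: Identify suffix(es): 'er, s'
Decomposition: re- (prefix: again) + write (root) + -er (suffix: one who) + -s (plural)
Total morphemes: 4

4 morphemes (re- (prefix: again) + write (root) + -er (suffix: one who) + -s (plural))


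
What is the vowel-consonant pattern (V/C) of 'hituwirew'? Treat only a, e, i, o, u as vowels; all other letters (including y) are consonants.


Letter mapping: h = C, i = V, t = C, u = V, w = C, i = V, r = C, e = V, w = C.

CVCVCVCVC


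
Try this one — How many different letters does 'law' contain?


Unique letters in 'law': {a, l, w} = 3 distinct letters.

3


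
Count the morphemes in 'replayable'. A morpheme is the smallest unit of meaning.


Decomposition: re- (prefix) + play (root) + -able (suffix) = 3 morpheme(s)

3 morphemes


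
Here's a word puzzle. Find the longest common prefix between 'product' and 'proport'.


Compare from the start: 3 characters match: 'pro'. Mismatch at position 4: 'd' vs 'p'.

pro


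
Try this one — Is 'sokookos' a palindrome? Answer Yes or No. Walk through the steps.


Forward: 'sokookos'
Reversed: 'sokookos'
They are identical.

Yes


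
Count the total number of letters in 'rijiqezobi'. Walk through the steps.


Spell out 'rijiqezobi' and number each letter: r(1), i(2), j(3), i(4), q(5), e(6), z(7), o(8), b(9), i(10). Total: 10 letters.

10


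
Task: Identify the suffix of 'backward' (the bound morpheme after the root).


The word 'backward' = 'back' (root) + '-ward' (suffix). The suffix is '-ward'.

ward


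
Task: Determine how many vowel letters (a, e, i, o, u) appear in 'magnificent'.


Vowels in 'magnificent': a, i, i, e = 4 vowels.

4


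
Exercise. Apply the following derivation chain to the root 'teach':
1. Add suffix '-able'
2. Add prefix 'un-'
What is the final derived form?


Step 1: Add suffix '-able' to 'teach' = 'teachable'
Step 2: Add prefix 'un-' to 'teachable' = 'unteachable'

unteachable


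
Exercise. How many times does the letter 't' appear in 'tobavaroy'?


Letter 't' in 'tobavaroy': found at position(s) 1 = 1 occurrence(s).

1


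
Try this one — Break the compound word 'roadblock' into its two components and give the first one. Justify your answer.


Split 'roadblock' into 'road' + 'block'. The first part is 'road'.

road


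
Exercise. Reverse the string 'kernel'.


Reverse 'kernel' character by character: 'lenrek'.

lenrek


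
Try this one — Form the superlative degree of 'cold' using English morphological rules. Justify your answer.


Apply superlative formation (add -est): 'cold' -> 'coldest'.

coldest


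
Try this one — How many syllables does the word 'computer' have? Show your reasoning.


Break 'computer' into syllables: com-pu-ter -> com | pu | ter = 3 syllables

3 syllables


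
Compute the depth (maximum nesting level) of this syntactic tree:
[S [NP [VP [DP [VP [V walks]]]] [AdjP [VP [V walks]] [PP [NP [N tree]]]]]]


Count bracket nesting levels:
'[' at pos 0: depth = 1
'[' at pos 3: depth = 2
'[' at pos 7: depth = 3
'[' at pos 11: depth = 4
'[' at pos 15: depth = 5
'[' at pos 19: depth = 6
'[' at pos 32: depth = 3
'[' at pos 38: depth = 4
'[' at pos 42: depth = 5
'[' at pos 53: depth = 4
'[' at pos 57: depth = 5
'[' at pos 61: depth = 6
Maximum depth reached: 6

6


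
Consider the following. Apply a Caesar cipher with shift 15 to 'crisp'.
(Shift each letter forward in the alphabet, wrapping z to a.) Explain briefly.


Shift each letter by 15: c -> r, r -> g, i -> x, s -> h, p -> e. Result: 'rgxhe'.

rgxhe


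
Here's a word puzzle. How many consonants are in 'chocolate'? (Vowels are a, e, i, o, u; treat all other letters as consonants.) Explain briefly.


Consonants in 'chocolate': c, h, c, l, t = 5 consonants.

5


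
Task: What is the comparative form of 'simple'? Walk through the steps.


Apply comparative formation (ends in e: add -r): 'simple' -> 'simpler'.

simpler


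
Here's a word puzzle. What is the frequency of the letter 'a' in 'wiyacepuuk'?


Letter 'a' in 'wiyacepuuk': found at position(s) 4 = 1 occurrence(s).

1


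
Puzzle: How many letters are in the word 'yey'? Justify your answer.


Spell out 'yey' and number each letter: y(1), e(2), y(3). Total: 3 letters.

3


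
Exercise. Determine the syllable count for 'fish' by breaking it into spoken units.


Break 'fish' into syllables: fish -> fish = 1 syllable

1 syllable


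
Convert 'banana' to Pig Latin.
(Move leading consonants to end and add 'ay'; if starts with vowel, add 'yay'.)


'banana': move consonant cluster 'b' to end and add 'ay': 'ananabay'.

ananabay


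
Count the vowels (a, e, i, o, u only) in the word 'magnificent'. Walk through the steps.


Vowels in 'magnificent': a, i, i, e = 4 vowels.

4


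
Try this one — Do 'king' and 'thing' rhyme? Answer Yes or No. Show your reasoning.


Rime (stressed vowel + following sounds) of 'king': -ing = /ɪŋ/
Rime of 'thing': -ing = /ɪŋ/
/ɪŋ/ and /ɪŋ/ are the same ending sound, so the words rhyme.

Yes


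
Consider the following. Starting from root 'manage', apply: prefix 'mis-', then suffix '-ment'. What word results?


Step 1: Add prefix 'mis-' to 'manage' = 'mismanage'
Step 2: Add suffix '-ment' to 'mismanage' = 'mismanagement'

mismanagement


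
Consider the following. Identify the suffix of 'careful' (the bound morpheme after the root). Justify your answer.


The word 'careful' = 'care' (root) + '-ful' (suffix). The suffix is '-ful'.

ful


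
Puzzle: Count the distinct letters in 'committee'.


Unique letters in 'committee': {c, e, i, m, o, t} = 6 distinct letters.

6


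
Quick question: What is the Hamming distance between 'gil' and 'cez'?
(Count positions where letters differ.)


Alignment:
Position 1: 'g' vs 'c' = DIFFER
Position 2: 'i' vs 'e' = DIFFER
Position 3: 'l' vs 'z' = DIFFER
Total differences: 3

3


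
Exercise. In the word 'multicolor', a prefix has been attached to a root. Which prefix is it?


The word 'multicolor' = 'multi' (prefix) + 'color' (root). The prefix is 'multi'.

multi


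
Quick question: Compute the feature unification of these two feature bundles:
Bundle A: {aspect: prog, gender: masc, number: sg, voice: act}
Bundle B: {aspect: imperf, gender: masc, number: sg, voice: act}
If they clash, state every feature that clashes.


Compare features:
aspect: A=prog vs B=imperf -> CLASH
gender: A=masc vs B=masc -> unified: masc
number: A=sg vs B=sg -> unified: sg
voice: A=act vs B=act -> unified: act
Clash detected on feature 'aspect' (prog vs imperf); unification fails.

CLASH on 'aspect' (prog vs imperf)


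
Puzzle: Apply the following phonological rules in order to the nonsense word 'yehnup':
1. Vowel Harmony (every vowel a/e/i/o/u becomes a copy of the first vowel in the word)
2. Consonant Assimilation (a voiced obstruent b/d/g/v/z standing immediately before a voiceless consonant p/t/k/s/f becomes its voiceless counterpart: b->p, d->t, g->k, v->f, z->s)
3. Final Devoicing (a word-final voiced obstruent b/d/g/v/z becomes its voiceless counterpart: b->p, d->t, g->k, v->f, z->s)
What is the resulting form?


Starting form: 'yehnup'
Rule 1: Vowel Harmony: all vowels become 'e' (matching first vowel). 'yehnup' -> 'yehnep'
Rule 2: Consonant Assimilation: no voiced obstruent (b/d/g/v/z) stands immediately before a voiceless consonant (p/t/k/s/f). No change.
Rule 3: Final Devoicing: final consonant 'p' is not one of the voiced obstruents b/d/g/v/z. No change.
Final form: 'yehnep'

yehnep


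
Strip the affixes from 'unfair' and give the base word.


Remove prefix 'un' from 'unfair' to get root 'fair'.

fair


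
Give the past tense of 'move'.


Apply rule: Add -d (word ends in -e). 'move' becomes 'moved'.

moved


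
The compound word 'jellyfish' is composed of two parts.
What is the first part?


Split 'jellyfish' into 'jelly' + 'fish'. The first part is 'jelly'.

jelly


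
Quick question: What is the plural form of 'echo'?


Apply rule: Add -es (consonant + o). 'echo' becomes 'echoes'.

echoes


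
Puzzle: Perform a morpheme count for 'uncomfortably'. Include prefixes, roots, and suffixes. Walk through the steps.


Decomposition: un- (prefix) + comfort (root) + -able (suffix) + -ly (suffix) = 4 morpheme(s)

4 morphemes


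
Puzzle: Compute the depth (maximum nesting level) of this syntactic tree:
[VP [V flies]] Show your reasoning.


Count bracket nesting levels:
'[' at pos 0: depth = 1
'[' at pos 4: depth = 2
Maximum depth reached: 2

2


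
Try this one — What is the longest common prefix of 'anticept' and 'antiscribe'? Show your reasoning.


Compare from the start: 4 characters match: 'anti'. Mismatch at position 5: 'c' vs 's'.

anti


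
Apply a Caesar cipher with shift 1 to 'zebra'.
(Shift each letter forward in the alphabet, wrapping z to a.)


Shift each letter by 1: z -> a, e -> f, b -> c, r -> s, a -> b. Result: 'afcsb'.

afcsb


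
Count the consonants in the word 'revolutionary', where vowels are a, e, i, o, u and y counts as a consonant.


Consonants in 'revolutionary': r, v, l, t, n, r, y = 7 consonants.

7


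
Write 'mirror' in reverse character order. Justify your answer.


Reverse 'mirror' character by character: 'rorrim'.

rorrim


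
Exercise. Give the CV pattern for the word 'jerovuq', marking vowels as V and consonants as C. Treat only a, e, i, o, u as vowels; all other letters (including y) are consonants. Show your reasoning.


Letter mapping: j = C, e = V, r = C, o = V, v = C, u = V, q = C.

CVCVCVC


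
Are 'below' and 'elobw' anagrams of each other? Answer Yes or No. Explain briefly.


Sorted letters of 'below': 'below'
Sorted letters of 'elobw': 'below'
They match.

Yes


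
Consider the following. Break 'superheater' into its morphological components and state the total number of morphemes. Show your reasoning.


Step 1: Identify prefix: 'super' (meaning: above)
Step 2: Identify root: 'heat'
Step 3: Identify suffix(es): 'er'
Decomposition: super- (prefix: above) + heat (root) + -er (suffix: one who)
Total morphemes: 3

3 morphemes (super- (prefix: above) + heat (root) + -er (suffix: one who))


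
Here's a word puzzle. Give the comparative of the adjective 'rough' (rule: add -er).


Apply comparative formation (add -er): 'rough' -> 'rougher'.

rougher


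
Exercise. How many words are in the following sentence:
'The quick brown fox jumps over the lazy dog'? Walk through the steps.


Split into words: The | quick | brown | fox | jumps | over | the | lazy | dog = 9 words.

9


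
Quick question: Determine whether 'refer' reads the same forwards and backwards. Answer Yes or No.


Forward: 'refer'
Reversed: 'refer'
They are identical.

Yes


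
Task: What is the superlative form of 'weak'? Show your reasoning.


Apply superlative formation (add -est): 'weak' -> 'weakest'.

weakest


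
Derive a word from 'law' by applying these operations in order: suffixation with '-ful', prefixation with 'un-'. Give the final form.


Step 1: Add suffix '-ful' to 'law' = 'lawful'
Step 2: Add prefix 'un-' to 'lawful' = 'unlawful'

unlawful


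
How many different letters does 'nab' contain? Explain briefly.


Unique letters in 'nab': {a, b, n} = 3 distinct letters.

3


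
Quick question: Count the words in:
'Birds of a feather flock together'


Split into words: Birds | of | a | feather | flock | together = 6 words.

6


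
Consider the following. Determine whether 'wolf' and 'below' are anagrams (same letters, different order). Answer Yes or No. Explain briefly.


Sorted letters of 'wolf': 'flow'
Sorted letters of 'below': 'below'
They do not match.

No


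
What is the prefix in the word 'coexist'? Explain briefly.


The word 'coexist' = 'co' (prefix) + 'exist' (root). The prefix is 'co'.

co


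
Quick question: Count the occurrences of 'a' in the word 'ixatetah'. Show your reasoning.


Letter 'a' in 'ixatetah': found at position(s) 3, 7 = 2 occurrence(s).

2


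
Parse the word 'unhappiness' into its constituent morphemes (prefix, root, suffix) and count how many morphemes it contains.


Step 1: Identify prefix: 'un' (meaning: not/reverse)
Step 2: Identify root: 'happy'
Step 3: Identify suffix(es): 'ness'
Decomposition: un- (prefix: not/reverse) + happy (root) + -ness (suffix: state of)
Total morphemes: 3

3 morphemes (un- (prefix: not/reverse) + happy (root) + -ness (suffix: state of))


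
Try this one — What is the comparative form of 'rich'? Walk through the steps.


Apply comparative formation (add -er): 'rich' -> 'richer'.

richer


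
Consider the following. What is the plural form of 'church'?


Apply rule: Add -es (sibilant/fricative ending). 'church' becomes 'churches'.

churches


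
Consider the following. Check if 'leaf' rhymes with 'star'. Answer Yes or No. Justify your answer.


Rime (stressed vowel + following sounds) of 'leaf': -eaf = /iːf/
Rime of 'star': -ar = /ɑːr/
/iːf/ and /ɑːr/ are different ending sounds, so the words do not rhyme.

No


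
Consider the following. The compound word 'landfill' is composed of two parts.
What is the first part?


Split 'landfill' into 'land' + 'fill'. The first part is 'land'.

land


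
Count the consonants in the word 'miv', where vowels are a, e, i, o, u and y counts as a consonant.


Consonants in 'miv': m, v = 2 consonants.

2


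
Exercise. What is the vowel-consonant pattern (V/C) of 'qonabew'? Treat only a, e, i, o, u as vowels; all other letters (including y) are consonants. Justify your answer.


Letter mapping: q = C, o = V, n = C, a = V, b = C, e = V, w = C.

CVCVCVC


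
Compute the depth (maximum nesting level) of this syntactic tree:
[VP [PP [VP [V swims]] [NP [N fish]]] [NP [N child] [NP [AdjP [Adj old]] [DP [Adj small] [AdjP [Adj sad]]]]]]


Count bracket nesting levels:
'[' at pos 0: depth = 1
'[' at pos 4: depth = 2
'[' at pos 8: depth = 3
'[' at pos 12: depth = 4
'[' at pos 23: depth = 3
'[' at pos 27: depth = 4
'[' at pos 38: depth = 2
'[' at pos 42: depth = 3
'[' at pos 52: depth = 3
'[' at pos 56: depth = 4
'[' at pos 62: depth = 5
'[' at pos 73: depth = 4
'[' at pos 77: depth = 5
'[' at pos 89: depth = 5
'[' at pos 95: depth = 6
Maximum depth reached: 6

6


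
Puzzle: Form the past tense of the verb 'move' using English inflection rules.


Apply rule: Add -d (word ends in -e). 'move' becomes 'moved'.

moved


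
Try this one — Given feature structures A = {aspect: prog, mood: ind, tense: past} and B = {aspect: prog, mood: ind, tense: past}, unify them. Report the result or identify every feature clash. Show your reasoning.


Compare features:
aspect: A=prog vs B=prog -> unified: prog
mood: A=ind vs B=ind -> unified: ind
tense: A=past vs B=past -> unified: past
No clashes found.

Unified: {aspect: prog, mood: ind, tense: past}


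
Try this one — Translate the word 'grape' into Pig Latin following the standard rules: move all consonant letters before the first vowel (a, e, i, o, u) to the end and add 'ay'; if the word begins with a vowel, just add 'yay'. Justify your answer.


'grape': move consonant cluster 'gr' to end and add 'ay': 'apegray'.

apegray


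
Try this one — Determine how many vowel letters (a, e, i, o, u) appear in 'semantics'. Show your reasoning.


Vowels in 'semantics': e, a, i = 3 vowels.

3


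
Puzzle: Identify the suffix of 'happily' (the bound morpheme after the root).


The word 'happily' = 'happy' (root) + '-ly' (suffix). The suffix is '-ly'.

ly


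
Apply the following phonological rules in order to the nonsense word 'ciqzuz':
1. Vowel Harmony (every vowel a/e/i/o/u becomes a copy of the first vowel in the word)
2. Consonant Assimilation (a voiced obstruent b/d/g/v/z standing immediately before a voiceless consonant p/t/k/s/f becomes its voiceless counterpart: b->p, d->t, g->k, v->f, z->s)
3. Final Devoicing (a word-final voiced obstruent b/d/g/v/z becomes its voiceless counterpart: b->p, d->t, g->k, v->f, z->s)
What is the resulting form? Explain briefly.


Starting form: 'ciqzuz'
Rule 1: Vowel Harmony: all vowels become 'i' (matching first vowel). 'ciqzuz' -> 'ciqziz'
Rule 2: Consonant Assimilation: no voiced obstruent (b/d/g/v/z) stands immediately before a voiceless consonant (p/t/k/s/f). No change.
Rule 3: Final Devoicing: word-final voiced obstruent 'z' becomes voiceless 's'. 'ciqziz' -> 'ciqzis'
Final form: 'ciqzis'

ciqzis


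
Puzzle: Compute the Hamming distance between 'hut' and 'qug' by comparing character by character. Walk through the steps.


Alignment:
Position 1: 'h' vs 'q' = DIFFER
Position 2: 'u' vs 'u' = match
Position 3: 't' vs 'g' = DIFFER
Total differences: 2

2


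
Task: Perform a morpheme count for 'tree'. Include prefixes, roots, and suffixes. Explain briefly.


Decomposition: tree (free morpheme) = 1 morpheme(s)

1 morphemes


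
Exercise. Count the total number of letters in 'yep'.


Spell out 'yep' and number each letter: y(1), e(2), p(3). Total: 3 letters.

3


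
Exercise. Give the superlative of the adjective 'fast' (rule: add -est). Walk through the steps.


Apply superlative formation (add -est): 'fast' -> 'fastest'.

fastest


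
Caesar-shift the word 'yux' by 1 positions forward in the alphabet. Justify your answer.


Shift each letter by 1: y -> z, u -> v, x -> y. Result: 'zvy'.

zvy


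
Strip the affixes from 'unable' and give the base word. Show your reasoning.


Remove prefix 'un' from 'unable' to get root 'able'.

able


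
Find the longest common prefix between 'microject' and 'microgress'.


Compare from the start: 5 characters match: 'micro'. Mismatch at position 6: 'j' vs 'g'.

micro


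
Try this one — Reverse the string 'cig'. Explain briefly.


Reverse 'cig' character by character: 'gic'.

gic


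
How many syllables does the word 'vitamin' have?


Break 'vitamin' into syllables: vi-ta-min -> vi | ta | min = 3 syllables

3 syllables


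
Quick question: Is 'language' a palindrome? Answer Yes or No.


Forward: 'language'
Reversed: 'egaugnal'
They differ.

No


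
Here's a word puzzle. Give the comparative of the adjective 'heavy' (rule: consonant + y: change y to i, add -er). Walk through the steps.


Apply comparative formation (consonant + y: change y to i, add -er): 'heavy' -> 'heavier'.

heavier


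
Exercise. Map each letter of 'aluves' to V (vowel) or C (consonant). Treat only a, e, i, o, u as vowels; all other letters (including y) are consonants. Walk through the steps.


Letter mapping: a = V, l = C, u = V, v = C, e = V, s = C.

VCVCVC


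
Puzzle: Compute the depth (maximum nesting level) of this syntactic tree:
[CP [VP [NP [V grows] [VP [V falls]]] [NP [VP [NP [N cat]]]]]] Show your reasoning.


Count bracket nesting levels:
'[' at pos 0: depth = 1
'[' at pos 4: depth = 2
'[' at pos 8: depth = 3
'[' at pos 12: depth = 4
'[' at pos 22: depth = 4
'[' at pos 26: depth = 5
'[' at pos 38: depth = 3
'[' at pos 42: depth = 4
'[' at pos 46: depth = 5
'[' at pos 50: depth = 6
Maximum depth reached: 6

6


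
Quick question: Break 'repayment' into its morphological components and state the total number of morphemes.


Step 1: Identify prefix: 're' (meaning: again)
Step 2: Identify root: 'pay'
Step 3: Identify suffix(es): 'ment'
Decomposition: re- (prefix: again) + pay (root) + -ment (suffix: action/result)
Total morphemes: 3

3 morphemes (re- (prefix: again) + pay (root) + -ment (suffix: action/result))


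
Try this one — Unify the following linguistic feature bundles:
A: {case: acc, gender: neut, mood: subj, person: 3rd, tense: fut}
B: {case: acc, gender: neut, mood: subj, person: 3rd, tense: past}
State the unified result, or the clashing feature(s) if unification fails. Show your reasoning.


Compare features:
case: A=acc vs B=acc -> unified: acc
gender: A=neut vs B=neut -> unified: neut
mood: A=subj vs B=subj -> unified: subj
person: A=3rd vs B=3rd -> unified: 3rd
tense: A=fut vs B=past -> CLASH
Clash detected on feature 'tense' (fut vs past); unification fails.

CLASH on 'tense' (fut vs past)


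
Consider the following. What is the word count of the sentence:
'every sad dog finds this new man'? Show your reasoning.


Split into words: every | sad | dog | finds | this | new | man = 7 words.

7


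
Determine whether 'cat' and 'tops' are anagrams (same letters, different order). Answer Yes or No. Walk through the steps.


Sorted letters of 'cat': 'act'
Sorted letters of 'tops': 'opst'
They do not match.

No


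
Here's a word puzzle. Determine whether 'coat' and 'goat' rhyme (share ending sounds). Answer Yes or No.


Rime (stressed vowel + following sounds) of 'coat': -oat = /oʊt/
Rime of 'goat': -oat = /oʊt/
/oʊt/ and /oʊt/ are the same ending sound, so the words rhyme.

Yes


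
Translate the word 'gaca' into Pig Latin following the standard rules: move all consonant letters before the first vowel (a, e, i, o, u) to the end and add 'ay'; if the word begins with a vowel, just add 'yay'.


'gaca': move consonant cluster 'g' to end and add 'ay': 'acagay'.

acagay


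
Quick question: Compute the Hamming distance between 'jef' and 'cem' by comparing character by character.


Alignment:
Position 1: 'j' vs 'c' = DIFFER
Position 2: 'e' vs 'e' = match
Position 3: 'f' vs 'm' = DIFFER
Total differences: 2

2


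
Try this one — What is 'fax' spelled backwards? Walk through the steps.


Reverse 'fax' character by character: 'xaf'.

xaf


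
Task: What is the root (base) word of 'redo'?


Remove prefix 're' from 'redo' to get root 'do'.

do


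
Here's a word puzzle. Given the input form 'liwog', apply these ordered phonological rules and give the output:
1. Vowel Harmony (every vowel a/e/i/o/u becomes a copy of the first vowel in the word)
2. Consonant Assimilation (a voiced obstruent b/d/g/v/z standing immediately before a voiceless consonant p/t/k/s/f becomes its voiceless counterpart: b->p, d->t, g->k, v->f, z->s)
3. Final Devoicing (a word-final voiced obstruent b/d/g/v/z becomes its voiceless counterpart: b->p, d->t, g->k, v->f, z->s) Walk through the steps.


Starting form: 'liwog'
Rule 1: Vowel Harmony: all vowels become 'i' (matching first vowel). 'liwog' -> 'liwig'
Rule 2: Consonant Assimilation: no voiced obstruent (b/d/g/v/z) stands immediately before a voiceless consonant (p/t/k/s/f). No change.
Rule 3: Final Devoicing: word-final voiced obstruent 'g' becomes voiceless 'k'. 'liwig' -> 'liwik'
Final form: 'liwik'

liwik


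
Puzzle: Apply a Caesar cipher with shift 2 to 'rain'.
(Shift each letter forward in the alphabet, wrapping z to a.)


Shift each letter by 2: r -> t, a -> c, i -> k, n -> p. Result: 'tckp'.

tckp


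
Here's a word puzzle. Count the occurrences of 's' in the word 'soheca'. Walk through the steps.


Letter 's' in 'soheca': found at position(s) 1 = 1 occurrence(s).

1


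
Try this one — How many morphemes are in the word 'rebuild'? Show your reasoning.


Decomposition: re- (prefix) + build (root) = 2 morpheme(s)

2 morphemes


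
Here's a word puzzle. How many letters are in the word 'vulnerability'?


Spell out 'vulnerability' and number each letter: v(1), u(2), l(3), n(4), e(5), r(6), a(7), b(8), i(9), l(10), i(11), t(12), y(13). Total: 13 letters.

13


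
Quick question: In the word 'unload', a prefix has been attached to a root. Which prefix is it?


The word 'unload' = 'un' (prefix) + 'load' (root). The prefix is 'un'.

un


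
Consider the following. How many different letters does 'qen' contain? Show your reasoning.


Unique letters in 'qen': {e, n, q} = 3 distinct letters.

3


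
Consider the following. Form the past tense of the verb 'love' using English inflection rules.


Apply rule: Add -d (word ends in -e). 'love' becomes 'loved'.

loved


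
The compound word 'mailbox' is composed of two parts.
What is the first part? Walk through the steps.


Split 'mailbox' into 'mail' + 'box'. The first part is 'mail'.

mail


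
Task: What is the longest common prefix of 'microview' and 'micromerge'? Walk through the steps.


Compare from the start: 5 characters match: 'micro'. Mismatch at position 6: 'v' vs 'm'.

micro


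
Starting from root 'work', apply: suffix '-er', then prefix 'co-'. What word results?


Step 1: Add suffix '-er' to 'work' = 'worker'
Step 2: Add prefix 'co-' to 'worker' = 'coworker'

coworker


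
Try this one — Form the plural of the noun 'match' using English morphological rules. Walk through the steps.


Apply rule: Add -es (sibilant/fricative ending). 'match' becomes 'matches'.

matches


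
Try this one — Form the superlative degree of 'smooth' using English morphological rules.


Apply superlative formation (add -est): 'smooth' -> 'smoothest'.

smoothest


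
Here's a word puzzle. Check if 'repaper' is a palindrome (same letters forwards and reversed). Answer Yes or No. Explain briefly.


Forward: 'repaper'
Reversed: 'repaper'
They are identical.

Yes


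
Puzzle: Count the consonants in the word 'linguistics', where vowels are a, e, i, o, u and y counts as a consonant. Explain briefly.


Consonants in 'linguistics': l, n, g, s, t, c, s = 7 consonants.

7


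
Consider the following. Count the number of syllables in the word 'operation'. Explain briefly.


Break 'operation' into syllables: op-er-a-tion -> op | er | a | tion = 4 syllables

4 syllables


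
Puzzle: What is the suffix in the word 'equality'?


The word 'equality' = 'equal' (root) + '-ity' (suffix). The suffix is '-ity'.

ity


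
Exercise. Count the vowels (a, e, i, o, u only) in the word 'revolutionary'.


Vowels in 'revolutionary': e, o, u, i, o, a = 6 vowels.

6


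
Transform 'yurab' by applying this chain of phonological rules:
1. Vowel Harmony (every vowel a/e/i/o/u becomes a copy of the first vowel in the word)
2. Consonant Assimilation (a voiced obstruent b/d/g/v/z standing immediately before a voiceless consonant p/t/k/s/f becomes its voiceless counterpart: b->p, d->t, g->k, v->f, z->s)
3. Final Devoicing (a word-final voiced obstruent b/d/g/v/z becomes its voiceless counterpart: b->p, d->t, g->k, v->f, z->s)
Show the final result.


Starting form: 'yurab'
Rule 1: Vowel Harmony: all vowels become 'u' (matching first vowel). 'yurab' -> 'yurub'
Rule 2: Consonant Assimilation: no voiced obstruent (b/d/g/v/z) stands immediately before a voiceless consonant (p/t/k/s/f). No change.
Rule 3: Final Devoicing: word-final voiced obstruent 'b' becomes voiceless 'p'. 'yurub' -> 'yurup'
Final form: 'yurup'

yurup


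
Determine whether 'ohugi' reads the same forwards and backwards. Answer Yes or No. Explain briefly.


Forward: 'ohugi'
Reversed: 'iguho'
They differ.

No


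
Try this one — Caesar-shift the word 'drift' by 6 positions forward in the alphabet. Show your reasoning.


Shift each letter by 6: d -> j, r -> x, i -> o, f -> l, t -> z. Result: 'jxolz'.

jxolz


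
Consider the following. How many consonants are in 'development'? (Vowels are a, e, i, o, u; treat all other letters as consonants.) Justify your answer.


Consonants in 'development': d, v, l, p, m, n, t = 7 consonants.

7


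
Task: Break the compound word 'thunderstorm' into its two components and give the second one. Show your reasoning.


Split 'thunderstorm' into 'thunder' + 'storm'. The second part is 'storm'.

storm


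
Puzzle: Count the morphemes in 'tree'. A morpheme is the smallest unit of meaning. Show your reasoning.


Decomposition: tree (free morpheme) = 1 morpheme(s)

1 morphemes


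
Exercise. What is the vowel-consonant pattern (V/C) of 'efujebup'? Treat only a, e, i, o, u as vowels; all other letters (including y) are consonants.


Letter mapping: e = V, f = C, u = V, j = C, e = V, b = C, u = V, p = C.

VCVCVCVC


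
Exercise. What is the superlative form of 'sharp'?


Apply superlative formation (add -est): 'sharp' -> 'sharpest'.

sharpest


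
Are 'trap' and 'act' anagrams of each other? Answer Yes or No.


Sorted letters of 'trap': 'aprt'
Sorted letters of 'act': 'act'
They do not match.

No


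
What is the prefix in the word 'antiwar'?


The word 'antiwar' = 'anti' (prefix) + 'war' (root). The prefix is 'anti'.

anti


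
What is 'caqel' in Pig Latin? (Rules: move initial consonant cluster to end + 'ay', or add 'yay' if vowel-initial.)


'caqel': move consonant cluster 'c' to end and add 'ay': 'aqelcay'.

aqelcay


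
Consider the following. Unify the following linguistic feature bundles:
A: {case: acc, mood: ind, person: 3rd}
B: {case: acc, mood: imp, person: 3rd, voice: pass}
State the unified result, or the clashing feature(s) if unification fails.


Compare features:
case: A=acc vs B=acc -> unified: acc
mood: A=ind vs B=imp -> CLASH
person: A=3rd vs B=3rd -> unified: 3rd
voice: A=_ vs B=pass -> unified: pass
Clash detected on feature 'mood' (ind vs imp); unification fails.

CLASH on 'mood' (ind vs imp)


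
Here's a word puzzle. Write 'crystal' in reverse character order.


Reverse 'crystal' character by character: 'latsyrc'.

latsyrc


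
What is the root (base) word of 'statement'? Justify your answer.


Remove suffix '-ment' from 'statement' to get root 'state'.

state


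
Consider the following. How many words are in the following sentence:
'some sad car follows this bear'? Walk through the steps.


Split into words: some | sad | car | follows | this | bear = 6 words.

6


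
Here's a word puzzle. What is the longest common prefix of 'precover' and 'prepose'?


Compare from the start: 3 characters match: 'pre'. Mismatch at position 4: 'c' vs 'p'.

pre


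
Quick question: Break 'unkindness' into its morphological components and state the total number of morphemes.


Step 1: Identify prefix: 'un' (meaning: not/reverse)
Step 2: Identify root: 'kind'
Step 3: Identify suffix(es): 'ness'
Decomposition: un- (prefix: not/reverse) + kind (root) + -ness (suffix: state of)
Total morphemes: 3

3 morphemes (un- (prefix: not/reverse) + kind (root) + -ness (suffix: state of))


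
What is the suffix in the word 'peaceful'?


The word 'peaceful' = 'peace' (root) + '-ful' (suffix). The suffix is '-ful'.

ful


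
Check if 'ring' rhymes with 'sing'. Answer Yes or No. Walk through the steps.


Rime (stressed vowel + following sounds) of 'ring': -ing = /ɪŋ/
Rime of 'sing': -ing = /ɪŋ/
/ɪŋ/ and /ɪŋ/ are the same ending sound, so the words rhyme.

Yes


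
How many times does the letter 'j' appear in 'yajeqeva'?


Letter 'j' in 'yajeqeva': found at position(s) 3 = 1 occurrence(s).

1


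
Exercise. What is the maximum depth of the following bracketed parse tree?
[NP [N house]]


Count bracket nesting levels:
'[' at pos 0: depth = 1
'[' at pos 4: depth = 2
Maximum depth reached: 2

2


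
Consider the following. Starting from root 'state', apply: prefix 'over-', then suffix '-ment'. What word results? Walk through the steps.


Step 1: Add prefix 'over-' to 'state' = 'overstate'
Step 2: Add suffix '-ment' to 'overstate' = 'overstatement'

overstatement


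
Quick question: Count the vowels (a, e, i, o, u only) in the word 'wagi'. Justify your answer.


Vowels in 'wagi': a, i = 2 vowels.

2


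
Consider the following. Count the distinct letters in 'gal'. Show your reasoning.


Unique letters in 'gal': {a, g, l} = 3 distinct letters.

3


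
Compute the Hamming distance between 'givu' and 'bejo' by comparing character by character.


Alignment:
Position 1: 'g' vs 'b' = DIFFER
Position 2: 'i' vs 'e' = DIFFER
Position 3: 'v' vs 'j' = DIFFER
Position 4: 'u' vs 'o' = DIFFER
Total differences: 4

4


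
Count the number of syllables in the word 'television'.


Break 'television' into syllables: tel-e-vi-sion -> tel | e | vi | sion = 4 syllables

4 syllables


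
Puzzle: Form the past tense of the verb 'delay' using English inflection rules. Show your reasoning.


Apply rule: Add -ed. 'delay' becomes 'delayed'.

delayed


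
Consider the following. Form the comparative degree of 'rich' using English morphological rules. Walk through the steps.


Apply comparative formation (add -er): 'rich' -> 'richer'.

richer


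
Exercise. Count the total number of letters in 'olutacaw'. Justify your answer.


Spell out 'olutacaw' and number each letter: o(1), l(2), u(3), t(4), a(5), c(6), a(7), w(8). Total: 8 letters.

8


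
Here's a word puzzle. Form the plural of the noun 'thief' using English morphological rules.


Apply rule: Change -f to -ves. 'thief' becomes 'thieves'.

thieves


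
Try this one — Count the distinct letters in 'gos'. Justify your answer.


Unique letters in 'gos': {g, o, s} = 3 distinct letters.

3


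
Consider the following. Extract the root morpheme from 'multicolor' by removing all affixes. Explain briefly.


Remove prefix 'multi' from 'multicolor' to get root 'color'.

color


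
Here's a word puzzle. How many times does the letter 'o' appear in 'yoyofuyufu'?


Letter 'o' in 'yoyofuyufu': found at position(s) 2, 4 = 2 occurrence(s).

2


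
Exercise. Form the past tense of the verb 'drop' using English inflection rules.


Apply rule: Double final consonant and add -ed. 'drop' becomes 'dropped'.

dropped


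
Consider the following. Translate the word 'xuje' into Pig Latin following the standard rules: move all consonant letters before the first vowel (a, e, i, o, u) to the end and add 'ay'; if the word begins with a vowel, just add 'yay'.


'xuje': move consonant cluster 'x' to end and add 'ay': 'ujexay'.

ujexay


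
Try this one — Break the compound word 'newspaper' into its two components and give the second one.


Split 'newspaper' into 'news' + 'paper'. The second part is 'paper'.

paper


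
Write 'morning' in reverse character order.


Reverse 'morning' character by character: 'gninrom'.

gninrom


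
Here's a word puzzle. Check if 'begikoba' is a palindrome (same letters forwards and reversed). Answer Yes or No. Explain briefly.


Forward: 'begikoba'
Reversed: 'abokigeb'
They differ.

No


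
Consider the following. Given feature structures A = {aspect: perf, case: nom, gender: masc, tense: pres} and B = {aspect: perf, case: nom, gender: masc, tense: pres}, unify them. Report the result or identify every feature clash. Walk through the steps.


Compare features:
aspect: A=perf vs B=perf -> unified: perf
case: A=nom vs B=nom -> unified: nom
gender: A=masc vs B=masc -> unified: masc
tense: A=pres vs B=pres -> unified: pres
No clashes found.

Unified: {aspect: perf, case: nom, gender: masc, tense: pres}


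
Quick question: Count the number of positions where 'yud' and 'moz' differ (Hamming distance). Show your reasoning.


Alignment:
Position 1: 'y' vs 'm' = DIFFER
Position 2: 'u' vs 'o' = DIFFER
Position 3: 'd' vs 'z' = DIFFER
Total differences: 3

3


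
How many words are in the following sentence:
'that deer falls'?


Split into words: that | deer | falls = 3 words.

3


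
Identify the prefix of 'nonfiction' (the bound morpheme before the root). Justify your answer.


The word 'nonfiction' = 'non' (prefix) + 'fiction' (root). The prefix is 'non'.

non


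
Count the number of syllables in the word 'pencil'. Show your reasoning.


Break 'pencil' into syllables: pen-cil -> pen | cil = 2 syllables

2 syllables


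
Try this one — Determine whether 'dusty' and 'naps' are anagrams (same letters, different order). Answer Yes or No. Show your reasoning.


Sorted letters of 'dusty': 'dstuy'
Sorted letters of 'naps': 'anps'
They do not match.

No


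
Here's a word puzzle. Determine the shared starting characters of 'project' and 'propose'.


Compare from the start: 3 characters match: 'pro'. Mismatch at position 4: 'j' vs 'p'.

pro


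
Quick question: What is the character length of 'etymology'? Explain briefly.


Spell out 'etymology' and number each letter: e(1), t(2), y(3), m(4), o(5), l(6), o(7), g(8), y(9). Total: 9 letters.

9


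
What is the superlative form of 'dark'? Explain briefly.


Apply superlative formation (add -est): 'dark' -> 'darkest'.

darkest


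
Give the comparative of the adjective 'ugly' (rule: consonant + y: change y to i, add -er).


Apply comparative formation (consonant + y: change y to i, add -er): 'ugly' -> 'uglier'.

uglier


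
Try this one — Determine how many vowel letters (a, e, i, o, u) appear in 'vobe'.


Vowels in 'vobe': o, e = 2 vowels.

2


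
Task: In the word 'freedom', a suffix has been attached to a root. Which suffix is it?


The word 'freedom' = 'free' (root) + '-dom' (suffix). The suffix is '-dom'.

dom


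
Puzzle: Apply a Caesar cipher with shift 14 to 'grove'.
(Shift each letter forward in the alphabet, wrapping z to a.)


Shift each letter by 14: g -> u, r -> f, o -> c, v -> j, e -> s. Result: 'ufcjs'.

ufcjs


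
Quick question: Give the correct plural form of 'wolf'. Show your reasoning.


Apply rule: Change -f to -ves. 'wolf' becomes 'wolves'.

wolves


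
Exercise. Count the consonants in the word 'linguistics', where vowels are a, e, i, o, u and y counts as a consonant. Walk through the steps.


Consonants in 'linguistics': l, n, g, s, t, c, s = 7 consonants.

7


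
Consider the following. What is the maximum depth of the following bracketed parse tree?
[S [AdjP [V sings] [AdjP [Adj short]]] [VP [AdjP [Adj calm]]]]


Count bracket nesting levels:
'[' at pos 0: depth = 1
'[' at pos 3: depth = 2
'[' at pos 9: depth = 3
'[' at pos 19: depth = 3
'[' at pos 25: depth = 4
'[' at pos 39: depth = 2
'[' at pos 43: depth = 3
'[' at pos 49: depth = 4
Maximum depth reached: 4

4


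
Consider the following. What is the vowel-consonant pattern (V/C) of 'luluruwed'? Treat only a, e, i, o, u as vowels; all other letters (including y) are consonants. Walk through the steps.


Letter mapping: l = C, u = V, l = C, u = V, r = C, u = V, w = C, e = V, d = C.

CVCVCVCVC
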